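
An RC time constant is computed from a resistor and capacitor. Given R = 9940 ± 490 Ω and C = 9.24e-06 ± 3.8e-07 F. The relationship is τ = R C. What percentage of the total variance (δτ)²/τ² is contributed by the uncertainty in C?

41.0%

(δτ/τ)² = (1·δR/R)² + (1·δC/C)²
  R term: (1×0.0493)² = 0.00243
  C term: (1×0.0411)² = 0.00169
Total = 0.00412. Share from C = 0.00169/0.00412 = 0.410.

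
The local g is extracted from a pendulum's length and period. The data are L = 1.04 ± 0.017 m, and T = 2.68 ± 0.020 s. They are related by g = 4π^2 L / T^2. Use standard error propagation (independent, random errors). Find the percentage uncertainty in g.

Each factor contributes (exponent × relative error)² to (δg/g)²:
  (1·δL/L)² = (1×0.0163)² = 0.000267;  (-2·δT/T)² = (-2×0.00746)² = 0.000223
δg/g = √(0.000490) = 0.0221

2.21%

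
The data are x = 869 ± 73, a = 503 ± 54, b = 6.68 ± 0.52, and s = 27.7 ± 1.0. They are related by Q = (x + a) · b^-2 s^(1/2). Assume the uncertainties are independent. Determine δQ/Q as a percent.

17.0%

Let u = x + a = 1370. δu = √(δx² + δa²) = √(5330 + 2920) = 90.8, so δu/u = 0.0662.
Q is then a monomial in u, b, s:
δQ/Q = √((δu/u)² + (-2·δb/b)² + (½·δs/s)²) = √(0.00438 + 0.0242 + 0.000326) = 0.170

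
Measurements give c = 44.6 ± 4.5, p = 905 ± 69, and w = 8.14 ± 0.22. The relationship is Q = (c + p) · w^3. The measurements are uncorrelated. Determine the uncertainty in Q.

55800

Let u = c + p = 950. δu = √(δc² + δp²) = √(20.2 + 4760) = 69.1, so δu/u = 0.0728.
Q is then a monomial in u, w:
δQ/Q = √((δu/u)² + (3·δw/w)²) = √(0.00530 + 0.00657) = 0.109
Q = 5.12e+05, so δQ = 0.109 × 5.12e+05 = 55800.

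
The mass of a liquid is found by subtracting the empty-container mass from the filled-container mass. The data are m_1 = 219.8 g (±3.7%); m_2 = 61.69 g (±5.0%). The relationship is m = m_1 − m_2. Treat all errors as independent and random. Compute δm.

Absolute uncertainties add in quadrature for a linear combination:
  (δm_1)² = 66.1;  (δm_2)² = 9.51
δm = √(75.7) = 8.70 g

8.70 g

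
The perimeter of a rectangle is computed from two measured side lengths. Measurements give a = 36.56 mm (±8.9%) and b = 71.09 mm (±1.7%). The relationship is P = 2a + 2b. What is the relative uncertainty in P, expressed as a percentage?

P is a linear combination, so absolute uncertainties add in quadrature:
  (2·δa)² = 42.3;  (2·δb)² = 5.84
δP = √(48.2) = 6.94 mm
P = 215.3 mm, so δP/P = 6.94/215.3 = 0.0322.

3.22%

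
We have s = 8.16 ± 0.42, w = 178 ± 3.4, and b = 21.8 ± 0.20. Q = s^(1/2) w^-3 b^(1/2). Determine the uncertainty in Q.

Products/powers → add relative errors in quadrature, weighted by exponent:
  (½·δs/s)² = (0.5×0.0515)² = 0.000662;  (-3·δw/w)² = (-3×0.0191)² = 0.00328;  (½·δb/b)² = (0.5×0.00917)² = 2.1e-05
δQ/Q = √(0.00397) = 0.0630
Q = 2.36e-06, so δQ = 0.0630 × 2.36e-06 = 1.49e-07.

1.49e-07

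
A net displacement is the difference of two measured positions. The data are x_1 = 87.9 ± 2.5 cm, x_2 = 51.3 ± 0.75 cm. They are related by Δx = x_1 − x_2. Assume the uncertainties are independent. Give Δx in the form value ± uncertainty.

36.6 ± 2.61 cm

Sums and differences: (δΔx)² = Σ (cᵢ δxᵢ)².
  (δx_1)² = 6.25;  (δx_2)² = 0.562
δΔx = √(6.81) = 2.61 cm
Δx = 36.6 cm.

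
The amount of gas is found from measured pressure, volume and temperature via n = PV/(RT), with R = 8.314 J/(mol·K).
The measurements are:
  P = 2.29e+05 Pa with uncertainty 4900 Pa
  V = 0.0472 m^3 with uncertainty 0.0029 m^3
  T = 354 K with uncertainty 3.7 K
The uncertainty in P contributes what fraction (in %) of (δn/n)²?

(δn/n)² = (1·δP/P)² + (1·δV/V)² + (-1·δT/T)²
  P term: (1×0.0214)² = 0.000458
  V term: (1×0.0614)² = 0.00377
  T term: (-1×0.0105)² = 0.000109
Total = 0.00434. Share from P = 0.000458/0.00434 = 0.105.

10.5%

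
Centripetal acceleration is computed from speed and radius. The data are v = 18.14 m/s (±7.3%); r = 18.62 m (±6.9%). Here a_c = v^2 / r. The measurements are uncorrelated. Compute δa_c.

2.85 m/s^2

a_c is a product of powers, so relative uncertainties combine in quadrature:
  (2·δv/v)² = (2×0.0730)² = 0.0213;  (-1·δr/r)² = (-1×0.0690)² = 0.00476
δa_c/a_c = √(0.0261) = 0.161
a_c = 17.67 m/s^2, so δa_c = 0.161 × 17.67 = 2.85 m/s^2.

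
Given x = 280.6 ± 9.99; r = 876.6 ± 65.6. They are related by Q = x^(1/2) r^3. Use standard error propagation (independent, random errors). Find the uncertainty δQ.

2.54e+09

For a monomial Q ∝ x^(1/2), r^3, fractional errors add in quadrature:
  (½·δx/x)² = (0.5×0.0356)² = 0.000317;  (3·δr/r)² = (3×0.0748)² = 0.0504
δQ/Q = √(0.0507) = 0.225
Q = 1.128e+10, so δQ = 0.225 × 1.128e+10 = 2.54e+09.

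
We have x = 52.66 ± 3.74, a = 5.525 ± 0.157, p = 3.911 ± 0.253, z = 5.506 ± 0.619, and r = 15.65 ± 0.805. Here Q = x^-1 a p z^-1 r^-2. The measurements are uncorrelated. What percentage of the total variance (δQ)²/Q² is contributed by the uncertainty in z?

38.0%

(δQ/Q)² = (-1·δx/x)² + (1·δa/a)² + (1·δp/p)² + (-1·δz/z)² + (-2·δr/r)²
  x term: (-1×0.0710)² = 0.00504
  a term: (1×0.0284)² = 0.000807
  p term: (1×0.0647)² = 0.00418
  z term: (-1×0.112)² = 0.0126
  r term: (-2×0.0514)² = 0.0106
Total = 0.0333. Share from z = 0.0126/0.0333 = 0.380.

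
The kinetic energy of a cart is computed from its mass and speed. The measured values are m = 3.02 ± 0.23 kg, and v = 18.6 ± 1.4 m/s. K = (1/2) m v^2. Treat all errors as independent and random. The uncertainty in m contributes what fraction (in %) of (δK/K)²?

20.4%

(δK/K)² = (1·δm/m)² + (2·δv/v)²
  m term: (1×0.0762)² = 0.00580
  v term: (2×0.0753)² = 0.0227
Total = 0.0285. Share from m = 0.00580/0.0285 = 0.204.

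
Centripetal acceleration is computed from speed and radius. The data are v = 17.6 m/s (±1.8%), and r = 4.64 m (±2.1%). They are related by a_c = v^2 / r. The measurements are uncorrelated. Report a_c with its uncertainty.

a_c is a product of powers, so relative uncertainties combine in quadrature:
  (2·δv/v)² = (2×0.0180)² = 0.00130;  (-1·δr/r)² = (-1×0.0210)² = 0.000441
δa_c/a_c = √(0.00174) = 0.0417
a_c = 66.8 m/s^2, so δa_c = 0.0417 × 66.8 = 2.78 m/s^2.

66.8 ± 2.78 m/s^2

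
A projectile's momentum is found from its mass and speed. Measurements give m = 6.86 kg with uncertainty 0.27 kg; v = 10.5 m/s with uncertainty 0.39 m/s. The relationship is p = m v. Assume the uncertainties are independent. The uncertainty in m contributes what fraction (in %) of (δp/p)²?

(δp/p)² = (1·δm/m)² + (1·δv/v)²
  m term: (1×0.0394)² = 0.00155
  v term: (1×0.0371)² = 0.00138
Total = 0.00293. Share from m = 0.00155/0.00293 = 0.529.

52.9%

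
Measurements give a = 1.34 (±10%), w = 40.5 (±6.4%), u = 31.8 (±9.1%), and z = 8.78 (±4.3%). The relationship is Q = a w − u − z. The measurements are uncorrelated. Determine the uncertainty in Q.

Let p = a·w = 54.3. δp/p = √((1·δa/a)² + (1·δw/w)²) = √(0.0100 + 0.00410) = 0.119, so δp = 6.44.
Q = p − u − z: δQ = √(δp² + δu² + δz²) = √(41.5 + 8.37 + 0.143) = 7.07

7.07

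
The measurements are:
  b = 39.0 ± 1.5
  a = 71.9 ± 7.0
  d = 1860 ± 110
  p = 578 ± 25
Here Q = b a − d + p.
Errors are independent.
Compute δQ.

314

Let w = b·a = 2800. δw/w = √((1·δb/b)² + (1·δa/a)²) = √(0.00148 + 0.00948) = 0.105, so δw = 294.
Q = w − d + p: δQ = √(δw² + δd² + δp²) = √(86200 + 12100 + 625) = 314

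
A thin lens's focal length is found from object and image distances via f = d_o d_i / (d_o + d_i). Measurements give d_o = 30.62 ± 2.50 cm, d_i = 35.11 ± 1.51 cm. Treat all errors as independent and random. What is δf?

0.785 cm

∂f/∂d_o = (d_i/(d_o+d_i))² = 0.285;  ∂f/∂d_i = (d_o/(d_o+d_i))² = 0.217
δf = √((∂f/∂d_o · δd_o)² + (∂f/∂d_i · δd_i)²) = √(0.509 + 0.107) = 0.785 cm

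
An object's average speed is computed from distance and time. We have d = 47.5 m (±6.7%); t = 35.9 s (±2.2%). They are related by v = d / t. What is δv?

0.0933 m/s

Each factor contributes (exponent × relative error)² to (δv/v)²:
  (1·δd/d)² = (1×0.0670)² = 0.00449;  (-1·δt/t)² = (-1×0.0220)² = 0.000484
δv/v = √(0.00497) = 0.0705
v = 1.32 m/s, so δv = 0.0705 × 1.32 = 0.0933 m/s.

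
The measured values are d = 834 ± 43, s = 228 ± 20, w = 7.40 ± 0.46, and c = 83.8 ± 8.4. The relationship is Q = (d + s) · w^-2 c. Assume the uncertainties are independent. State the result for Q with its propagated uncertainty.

1630 ± 270

Let u = d + s = 1060. δu = √(δd² + δs²) = √(1850 + 400) = 47.4, so δu/u = 0.0447.
Q is then a monomial in u, w, c:
δQ/Q = √((δu/u)² + (-2·δw/w)² + (1·δc/c)²) = √(0.00199 + 0.0155 + 0.0100) = 0.166
Q = 1630, so δQ = 0.166 × 1630 = 270.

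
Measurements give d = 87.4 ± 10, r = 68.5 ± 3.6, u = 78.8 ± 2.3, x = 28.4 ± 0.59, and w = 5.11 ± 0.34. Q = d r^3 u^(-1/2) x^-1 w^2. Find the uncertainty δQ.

For a monomial Q ∝ d, r^3, u^(-1/2), x^-1, w^2, fractional errors add in quadrature:
  (1·δd/d)² = (1×0.114)² = 0.0131;  (3·δr/r)² = (3×0.0526)² = 0.0249;  (−½·δu/u)² = (-0.5×0.0292)² = 0.000213;  (-1·δx/x)² = (-1×0.0208)² = 0.000432;  (2·δw/w)² = (2×0.0665)² = 0.0177
δQ/Q = √(0.0563) = 0.237
Q = 2.91e+06, so δQ = 0.237 × 2.91e+06 = 6.9e+05.

6.9e+05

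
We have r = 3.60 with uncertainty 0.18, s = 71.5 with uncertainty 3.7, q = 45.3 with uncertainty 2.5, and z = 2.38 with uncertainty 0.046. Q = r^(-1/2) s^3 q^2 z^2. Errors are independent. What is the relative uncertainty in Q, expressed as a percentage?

Since Q is a product/quotient, work with relative uncertainties:
  (−½·δr/r)² = (-0.5×0.0500)² = 0.000625;  (3·δs/s)² = (3×0.0517)² = 0.0241;  (2·δq/q)² = (2×0.0552)² = 0.0122;  (2·δz/z)² = (2×0.0193)² = 0.00149
δQ/Q = √(0.0384) = 0.196

19.6%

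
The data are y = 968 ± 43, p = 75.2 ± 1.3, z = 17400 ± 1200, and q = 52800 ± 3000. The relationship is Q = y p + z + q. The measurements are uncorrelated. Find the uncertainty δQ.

4740

Let w = y·p = 72800. δw/w = √((1·δy/y)² + (1·δp/p)²) = √(0.00197 + 0.000299) = 0.0477, so δw = 3470.
Q = w + z + q: δQ = √(δw² + δz² + δq²) = √(1.2e+07 + 1.44e+06 + 9e+06) = 4740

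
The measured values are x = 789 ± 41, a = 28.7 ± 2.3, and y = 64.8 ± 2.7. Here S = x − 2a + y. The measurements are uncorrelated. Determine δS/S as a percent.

S is a linear combination, so absolute uncertainties add in quadrature:
  (δx)² = 1680;  (2·δa)² = 21.2;  (δy)² = 7.29
δS = √(1710) = 41.3
S = 796, so δS/S = 41.3/796 = 0.0519.

5.19%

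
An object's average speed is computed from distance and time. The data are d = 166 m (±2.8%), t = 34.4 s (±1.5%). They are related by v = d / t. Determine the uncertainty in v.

0.153 m/s

Each factor contributes (exponent × relative error)² to (δv/v)²:
  (1·δd/d)² = (1×0.0280)² = 0.000784;  (-1·δt/t)² = (-1×0.0150)² = 0.000225
δv/v = √(0.00101) = 0.0318
v = 4.83 m/s, so δv = 0.0318 × 4.83 = 0.153 m/s.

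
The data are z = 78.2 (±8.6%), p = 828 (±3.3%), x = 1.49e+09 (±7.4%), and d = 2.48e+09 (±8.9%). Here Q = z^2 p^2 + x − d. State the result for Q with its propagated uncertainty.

(3.20 ± 0.811) × 10^9

Let w = z^2·p^2 = 4.19e+09. δw/w = √((2·δz/z)² + (2·δp/p)²) = √(0.0296 + 0.00436) = 0.184, so δw = 7.72e+08.
Q = w + x − d: δQ = √(δw² + δx² + δd²) = √(5.97e+17 + 1.22e+16 + 4.87e+16) = 8.11e+08
Q = 3.2e+09.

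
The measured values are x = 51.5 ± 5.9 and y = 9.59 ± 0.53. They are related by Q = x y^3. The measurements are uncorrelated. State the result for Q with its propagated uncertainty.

For a monomial Q ∝ x, y^3, fractional errors add in quadrature:
  (1·δx/x)² = (1×0.115)² = 0.0131;  (3·δy/y)² = (3×0.0553)² = 0.0275
δQ/Q = √(0.0406) = 0.202
Q = 45400, so δQ = 0.202 × 45400 = 9150.

45400 ± 9150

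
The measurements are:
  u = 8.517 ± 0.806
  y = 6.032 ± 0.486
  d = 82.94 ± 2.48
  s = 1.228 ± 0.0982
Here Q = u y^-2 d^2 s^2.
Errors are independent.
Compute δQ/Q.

0.253

Relative error in a monomial: (δQ/Q)² = Σ (nᵢ · δxᵢ/xᵢ)².
  (1·δu/u)² = (1×0.0946)² = 0.00896;  (-2·δy/y)² = (-2×0.0806)² = 0.0260;  (2·δd/d)² = (2×0.0299)² = 0.00358;  (2·δs/s)² = (2×0.0800)² = 0.0256
δQ/Q = √(0.0641) = 0.253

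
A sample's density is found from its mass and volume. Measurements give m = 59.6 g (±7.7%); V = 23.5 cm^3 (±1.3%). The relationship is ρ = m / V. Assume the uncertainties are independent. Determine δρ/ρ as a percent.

Products/powers → add relative errors in quadrature, weighted by exponent:
  (1·δm/m)² = (1×0.0770)² = 0.00593;  (-1·δV/V)² = (-1×0.0130)² = 0.000169
δρ/ρ = √(0.00610) = 0.0781

7.81%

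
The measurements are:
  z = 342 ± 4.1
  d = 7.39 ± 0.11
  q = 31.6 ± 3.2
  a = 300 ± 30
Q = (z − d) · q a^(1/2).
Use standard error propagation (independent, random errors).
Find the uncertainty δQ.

Let u = z − d = 335. δu = √(δz² + δd²) = √(16.8 + 0.0121) = 4.10, so δu/u = 0.0123.
Q is then a monomial in u, q, a:
δQ/Q = √((δu/u)² + (1·δq/q)² + (½·δa/a)²) = √(0.000150 + 0.0103 + 0.00250) = 0.114
Q = 1.83e+05, so δQ = 0.114 × 1.83e+05 = 20800.

20800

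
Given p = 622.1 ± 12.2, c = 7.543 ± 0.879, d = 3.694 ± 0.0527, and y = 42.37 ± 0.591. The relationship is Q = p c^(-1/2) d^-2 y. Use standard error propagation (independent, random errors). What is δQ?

48.7

Products/powers → add relative errors in quadrature, weighted by exponent:
  (1·δp/p)² = (1×0.0196)² = 0.000385;  (−½·δc/c)² = (-0.5×0.117)² = 0.00339;  (-2·δd/d)² = (-2×0.0143)² = 0.000814;  (1·δy/y)² = (1×0.0139)² = 0.000195
δQ/Q = √(0.00479) = 0.0692
Q = 703.3, so δQ = 0.0692 × 703.3 = 48.7.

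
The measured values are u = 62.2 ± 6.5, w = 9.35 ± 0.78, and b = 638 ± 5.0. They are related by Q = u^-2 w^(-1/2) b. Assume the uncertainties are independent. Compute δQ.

0.0115

For a monomial Q ∝ u^-2, w^(-1/2), b, fractional errors add in quadrature:
  (-2·δu/u)² = (-2×0.105)² = 0.0437;  (−½·δw/w)² = (-0.5×0.0834)² = 0.00174;  (1·δb/b)² = (1×0.00784)² = 6.14e-05
δQ/Q = √(0.0455) = 0.213
Q = 0.0539, so δQ = 0.213 × 0.0539 = 0.0115.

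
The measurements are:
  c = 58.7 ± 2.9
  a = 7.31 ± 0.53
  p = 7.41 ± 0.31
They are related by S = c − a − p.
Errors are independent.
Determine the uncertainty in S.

Each term contributes (cᵢ δxᵢ)² to (δS)²:
  (δc)² = 8.41;  (δa)² = 0.281;  (δp)² = 0.0961
δS = √(8.79) = 2.96

2.96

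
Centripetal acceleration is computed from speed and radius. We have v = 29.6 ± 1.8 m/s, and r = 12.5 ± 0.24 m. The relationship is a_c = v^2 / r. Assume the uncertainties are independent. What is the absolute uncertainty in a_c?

For a monomial a_c ∝ v^2, r^-1, fractional errors add in quadrature:
  (2·δv/v)² = (2×0.0608)² = 0.0148;  (-1·δr/r)² = (-1×0.0192)² = 0.000369
δa_c/a_c = √(0.0152) = 0.123
a_c = 70.1 m/s^2, so δa_c = 0.123 × 70.1 = 8.63 m/s^2.

8.63 m/s^2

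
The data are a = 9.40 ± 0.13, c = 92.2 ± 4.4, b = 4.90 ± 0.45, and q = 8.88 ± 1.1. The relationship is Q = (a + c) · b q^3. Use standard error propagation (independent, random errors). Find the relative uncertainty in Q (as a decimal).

0.385

Let u = a + c = 102. δu = √(δa² + δc²) = √(0.0169 + 19.4) = 4.40, so δu/u = 0.0433.
Q is then a monomial in u, b, q:
δQ/Q = √((δu/u)² + (1·δb/b)² + (3·δq/q)²) = √(0.00188 + 0.00843 + 0.138) = 0.385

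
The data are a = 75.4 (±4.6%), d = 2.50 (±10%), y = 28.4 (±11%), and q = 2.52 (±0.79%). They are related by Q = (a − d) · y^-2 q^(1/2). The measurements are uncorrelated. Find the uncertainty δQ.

0.0323

Let u = a − d = 72.9. δu = √(δa² + δd²) = √(12.0 + 0.0625) = 3.48, so δu/u = 0.0477.
Q is then a monomial in u, y, q:
δQ/Q = √((δu/u)² + (-2·δy/y)² + (½·δq/q)²) = √(0.00228 + 0.0484 + 1.56e-05) = 0.225
Q = 0.143, so δQ = 0.225 × 0.143 = 0.0323.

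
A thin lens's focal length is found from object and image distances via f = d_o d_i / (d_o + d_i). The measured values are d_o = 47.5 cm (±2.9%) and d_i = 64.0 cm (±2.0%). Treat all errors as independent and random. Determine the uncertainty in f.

∂f/∂d_o = (d_i/(d_o+d_i))² = 0.329;  ∂f/∂d_i = (d_o/(d_o+d_i))² = 0.181
δf = √((∂f/∂d_o · δd_o)² + (∂f/∂d_i · δd_i)²) = √(0.206 + 0.0540) = 0.510 cm

0.510 cm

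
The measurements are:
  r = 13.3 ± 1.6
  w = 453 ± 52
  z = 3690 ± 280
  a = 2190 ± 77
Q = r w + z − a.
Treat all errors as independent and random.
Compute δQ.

1040

Let p = r·w = 6020. δp/p = √((1·δr/r)² + (1·δw/w)²) = √(0.0145 + 0.0132) = 0.166, so δp = 1000.
Q = p + z − a: δQ = √(δp² + δz² + δa²) = √(1e+06 + 78400 + 5930) = 1040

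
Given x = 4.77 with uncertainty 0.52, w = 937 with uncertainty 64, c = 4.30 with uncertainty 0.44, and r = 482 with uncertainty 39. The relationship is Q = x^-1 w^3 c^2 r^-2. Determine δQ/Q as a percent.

Since Q is a product/quotient, work with relative uncertainties:
  (-1·δx/x)² = (-1×0.109)² = 0.0119;  (3·δw/w)² = (3×0.0683)² = 0.0420;  (2·δc/c)² = (2×0.102)² = 0.0419;  (-2·δr/r)² = (-2×0.0809)² = 0.0262
δQ/Q = √(0.122) = 0.349

34.9%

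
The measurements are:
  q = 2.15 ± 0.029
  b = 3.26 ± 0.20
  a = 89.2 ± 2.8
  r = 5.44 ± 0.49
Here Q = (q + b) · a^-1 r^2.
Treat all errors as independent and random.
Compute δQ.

Let u = q + b = 5.41. δu = √(δq² + δb²) = √(0.000841 + 0.0400) = 0.202, so δu/u = 0.0374.
Q is then a monomial in u, a, r:
δQ/Q = √((δu/u)² + (-1·δa/a)² + (2·δr/r)²) = √(0.00140 + 0.000985 + 0.0325) = 0.187
Q = 1.79, so δQ = 0.187 × 1.79 = 0.335.

0.335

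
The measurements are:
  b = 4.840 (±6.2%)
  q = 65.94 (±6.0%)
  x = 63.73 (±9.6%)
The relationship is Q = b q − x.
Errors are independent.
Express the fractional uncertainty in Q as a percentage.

11.0%

Let p = b·q = 319.1. δp/p = √((1·δb/b)² + (1·δq/q)²) = √(0.00384 + 0.00360) = 0.0863, so δp = 27.5.
Q = p − x: δQ = √(δp² + δx²) = √(758 + 37.4) = 28.2
Q = 255.4, so δQ/Q = 28.2/255.4 = 0.110.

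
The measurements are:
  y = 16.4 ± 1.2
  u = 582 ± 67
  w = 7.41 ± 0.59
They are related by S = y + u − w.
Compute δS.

Absolute uncertainties add in quadrature for a linear combination:
  (δy)² = 1.44;  (δu)² = 4490;  (δw)² = 0.348
δS = √(4490) = 67.0

67.0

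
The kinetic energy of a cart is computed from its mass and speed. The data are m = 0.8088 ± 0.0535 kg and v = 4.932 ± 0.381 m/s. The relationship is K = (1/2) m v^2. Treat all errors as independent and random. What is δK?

1.65 J

For a monomial K ∝ m, v^2, fractional errors add in quadrature:
  (1·δm/m)² = (1×0.0661)² = 0.00438;  (2·δv/v)² = (2×0.0773)² = 0.0239
δK/K = √(0.0282) = 0.168
K = 9.837 J, so δK = 0.168 × 9.837 = 1.65 J.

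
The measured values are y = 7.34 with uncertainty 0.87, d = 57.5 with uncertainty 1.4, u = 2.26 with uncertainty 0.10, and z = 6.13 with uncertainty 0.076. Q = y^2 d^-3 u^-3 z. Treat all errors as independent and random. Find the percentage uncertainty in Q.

28.2%

For a monomial Q ∝ y^2, d^-3, u^-3, z, fractional errors add in quadrature:
  (2·δy/y)² = (2×0.119)² = 0.0562;  (-3·δd/d)² = (-3×0.0243)² = 0.00534;  (-3·δu/u)² = (-3×0.0442)² = 0.0176;  (1·δz/z)² = (1×0.0124)² = 0.000154
δQ/Q = √(0.0793) = 0.282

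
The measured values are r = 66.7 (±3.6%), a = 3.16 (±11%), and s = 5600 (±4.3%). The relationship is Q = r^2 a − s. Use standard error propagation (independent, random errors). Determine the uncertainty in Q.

1860

Let p = r^2·a = 14100. δp/p = √((2·δr/r)² + (1·δa/a)²) = √(0.00518 + 0.0121) = 0.131, so δp = 1850.
Q = p − s: δQ = √(δp² + δs²) = √(3.42e+06 + 58000) = 1860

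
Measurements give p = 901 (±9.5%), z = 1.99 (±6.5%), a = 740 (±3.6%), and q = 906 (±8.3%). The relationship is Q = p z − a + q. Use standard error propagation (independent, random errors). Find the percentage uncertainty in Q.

Let w = p·z = 1790. δw/w = √((1·δp/p)² + (1·δz/z)²) = √(0.00903 + 0.00423) = 0.115, so δw = 206.
Q = w − a + q: δQ = √(δw² + δa² + δq²) = √(42600 + 710 + 5650) = 221
Q = 1960, so δQ/Q = 221/1960 = 0.113.

11.3%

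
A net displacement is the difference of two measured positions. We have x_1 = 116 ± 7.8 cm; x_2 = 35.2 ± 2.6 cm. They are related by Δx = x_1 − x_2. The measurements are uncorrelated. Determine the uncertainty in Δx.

8.22 cm

Absolute uncertainties add in quadrature for a linear combination:
  (δx_1)² = 60.8;  (δx_2)² = 6.76
δΔx = √(67.6) = 8.22 cm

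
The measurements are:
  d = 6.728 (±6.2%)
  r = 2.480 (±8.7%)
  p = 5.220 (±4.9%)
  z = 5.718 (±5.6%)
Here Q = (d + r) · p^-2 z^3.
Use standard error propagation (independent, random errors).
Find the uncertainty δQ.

12.7

Let u = d + r = 9.208. δu = √(δd² + δr²) = √(0.174 + 0.0466) = 0.470, so δu/u = 0.0510.
Q is then a monomial in u, p, z:
δQ/Q = √((δu/u)² + (-2·δp/p)² + (3·δz/z)²) = √(0.00260 + 0.00960 + 0.0282) = 0.201
Q = 63.18, so δQ = 0.201 × 63.18 = 12.7.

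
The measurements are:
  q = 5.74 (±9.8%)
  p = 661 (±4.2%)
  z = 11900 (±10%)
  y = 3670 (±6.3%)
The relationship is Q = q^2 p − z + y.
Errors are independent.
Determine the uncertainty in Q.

4530

Let w = q^2·p = 21800. δw/w = √((2·δq/q)² + (1·δp/p)²) = √(0.0384 + 0.00176) = 0.200, so δw = 4370.
Q = w − z + y: δQ = √(δw² + δz² + δy²) = √(1.91e+07 + 1.42e+06 + 53500) = 4530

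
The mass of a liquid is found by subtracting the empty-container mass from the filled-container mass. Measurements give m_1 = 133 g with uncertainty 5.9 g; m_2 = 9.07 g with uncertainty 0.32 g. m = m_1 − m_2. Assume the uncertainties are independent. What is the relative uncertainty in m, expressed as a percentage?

4.77%

For a sum/difference, combine absolute errors in quadrature:
  (δm_1)² = 34.8;  (δm_2)² = 0.102
δm = √(34.9) = 5.91 g
m = 124 g, so δm/m = 5.91/124 = 0.0477.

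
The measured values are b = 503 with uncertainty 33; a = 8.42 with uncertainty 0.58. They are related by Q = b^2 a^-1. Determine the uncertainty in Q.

4450

Products/powers → add relative errors in quadrature, weighted by exponent:
  (2·δb/b)² = (2×0.0656)² = 0.0172;  (-1·δa/a)² = (-1×0.0689)² = 0.00474
δQ/Q = √(0.0220) = 0.148
Q = 30000, so δQ = 0.148 × 30000 = 4450.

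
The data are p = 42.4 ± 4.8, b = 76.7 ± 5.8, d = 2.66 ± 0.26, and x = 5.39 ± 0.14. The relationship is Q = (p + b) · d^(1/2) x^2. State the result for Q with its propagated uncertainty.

Let u = p + b = 119. δu = √(δp² + δb²) = √(23.0 + 33.6) = 7.53, so δu/u = 0.0632.
Q is then a monomial in u, d, x:
δQ/Q = √((δu/u)² + (½·δd/d)² + (2·δx/x)²) = √(0.00400 + 0.00239 + 0.00270) = 0.0953
Q = 5640, so δQ = 0.0953 × 5640 = 538.

5640 ± 538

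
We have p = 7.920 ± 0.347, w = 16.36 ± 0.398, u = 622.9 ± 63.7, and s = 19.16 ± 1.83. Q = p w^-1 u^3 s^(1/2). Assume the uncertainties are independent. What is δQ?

For a monomial Q ∝ p, w^-1, u^3, s^(1/2), fractional errors add in quadrature:
  (1·δp/p)² = (1×0.0438)² = 0.00192;  (-1·δw/w)² = (-1×0.0243)² = 0.000592;  (3·δu/u)² = (3×0.102)² = 0.0941;  (½·δs/s)² = (0.5×0.0955)² = 0.00228
δQ/Q = √(0.0989) = 0.315
Q = 5.121e+08, so δQ = 0.315 × 5.121e+08 = 1.61e+08.

1.61e+08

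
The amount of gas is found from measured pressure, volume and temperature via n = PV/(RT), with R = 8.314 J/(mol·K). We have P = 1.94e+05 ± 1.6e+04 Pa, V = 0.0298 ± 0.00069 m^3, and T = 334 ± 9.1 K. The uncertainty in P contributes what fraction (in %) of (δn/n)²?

(δn/n)² = (1·δP/P)² + (1·δV/V)² + (-1·δT/T)²
  P term: (1×0.0825)² = 0.00680
  V term: (1×0.0232)² = 0.000536
  T term: (-1×0.0272)² = 0.000742
Total = 0.00808. Share from P = 0.00680/0.00808 = 0.842.

84.2%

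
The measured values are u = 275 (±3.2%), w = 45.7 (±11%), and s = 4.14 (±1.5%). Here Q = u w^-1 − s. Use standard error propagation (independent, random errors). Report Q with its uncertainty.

Let p = u·w^-1 = 6.02. δp/p = √((1·δu/u)² + (-1·δw/w)²) = √(0.00102 + 0.0121) = 0.115, so δp = 0.689.
Q = p − s: δQ = √(δp² + δs²) = √(0.475 + 0.00386) = 0.692
Q = 1.88.

1.88 ± 0.692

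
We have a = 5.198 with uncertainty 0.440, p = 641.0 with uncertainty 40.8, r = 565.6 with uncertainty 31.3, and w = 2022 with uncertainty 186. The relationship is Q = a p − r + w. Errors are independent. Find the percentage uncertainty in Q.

Let h = a·p = 3332. δh/h = √((1·δa/a)² + (1·δp/p)²) = √(0.00717 + 0.00405) = 0.106, so δh = 353.
Q = h − r + w: δQ = √(δh² + δr² + δw²) = √(1.25e+05 + 980 + 34600) = 400
Q = 4788, so δQ/Q = 400/4788 = 0.0836.

8.36%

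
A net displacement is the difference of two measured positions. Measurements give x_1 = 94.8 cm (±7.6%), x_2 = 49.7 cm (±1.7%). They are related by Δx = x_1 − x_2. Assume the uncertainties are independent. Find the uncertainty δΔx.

Absolute uncertainties add in quadrature for a linear combination:
  (δx_1)² = 51.9;  (δx_2)² = 0.714
δΔx = √(52.6) = 7.25 cm

7.25 cm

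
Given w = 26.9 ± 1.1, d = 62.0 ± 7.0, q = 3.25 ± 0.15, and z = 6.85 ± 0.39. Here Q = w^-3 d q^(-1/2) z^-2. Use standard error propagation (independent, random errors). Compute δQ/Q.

Each factor contributes (exponent × relative error)² to (δQ/Q)²:
  (-3·δw/w)² = (-3×0.0409)² = 0.0150;  (1·δd/d)² = (1×0.113)² = 0.0127;  (−½·δq/q)² = (-0.5×0.0462)² = 0.000533;  (-2·δz/z)² = (-2×0.0569)² = 0.0130
δQ/Q = √(0.0413) = 0.203

0.203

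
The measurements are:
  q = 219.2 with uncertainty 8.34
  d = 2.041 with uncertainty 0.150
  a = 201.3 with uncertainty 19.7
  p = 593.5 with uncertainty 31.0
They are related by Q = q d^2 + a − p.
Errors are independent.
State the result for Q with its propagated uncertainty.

Let w = q·d^2 = 913.1. δw/w = √((1·δq/q)² + (2·δd/d)²) = √(0.00145 + 0.0216) = 0.152, so δw = 139.
Q = w + a − p: δQ = √(δw² + δa² + δp²) = √(19200 + 388 + 961) = 143
Q = 520.9.

520.9 ± 143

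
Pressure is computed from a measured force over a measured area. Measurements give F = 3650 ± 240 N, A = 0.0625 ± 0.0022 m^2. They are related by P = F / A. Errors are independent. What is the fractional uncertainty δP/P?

Each factor contributes (exponent × relative error)² to (δP/P)²:
  (1·δF/F)² = (1×0.0658)² = 0.00432;  (-1·δA/A)² = (-1×0.0352)² = 0.00124
δP/P = √(0.00556) = 0.0746

0.0746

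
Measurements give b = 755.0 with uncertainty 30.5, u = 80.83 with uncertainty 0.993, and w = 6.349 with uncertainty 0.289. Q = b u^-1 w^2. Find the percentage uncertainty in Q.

10.0%

Q is a product of powers, so relative uncertainties combine in quadrature:
  (1·δb/b)² = (1×0.0404)² = 0.00163;  (-1·δu/u)² = (-1×0.0123)² = 0.000151;  (2·δw/w)² = (2×0.0455)² = 0.00829
δQ/Q = √(0.0101) = 0.100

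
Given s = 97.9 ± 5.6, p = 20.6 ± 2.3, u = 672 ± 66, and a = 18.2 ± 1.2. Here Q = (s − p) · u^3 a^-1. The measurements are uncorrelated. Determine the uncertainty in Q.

Let w = s − p = 77.3. δw = √(δs² + δp²) = √(31.4 + 5.29) = 6.05, so δw/w = 0.0783.
Q is then a monomial in w, u, a:
δQ/Q = √((δw/w)² + (3·δu/u)² + (-1·δa/a)²) = √(0.00613 + 0.0868 + 0.00435) = 0.312
Q = 1.29e+09, so δQ = 0.312 × 1.29e+09 = 4.02e+08.

4.02e+08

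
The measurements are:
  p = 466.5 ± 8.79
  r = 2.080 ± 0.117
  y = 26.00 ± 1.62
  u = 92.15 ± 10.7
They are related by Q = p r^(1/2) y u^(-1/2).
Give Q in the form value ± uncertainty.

Each factor contributes (exponent × relative error)² to (δQ/Q)²:
  (1·δp/p)² = (1×0.0188)² = 0.000355;  (½·δr/r)² = (0.5×0.0563)² = 0.000791;  (1·δy/y)² = (1×0.0623)² = 0.00388;  (−½·δu/u)² = (-0.5×0.116)² = 0.00337
δQ/Q = √(0.00840) = 0.0916
Q = 1822, so δQ = 0.0916 × 1822 = 167.

1822 ± 167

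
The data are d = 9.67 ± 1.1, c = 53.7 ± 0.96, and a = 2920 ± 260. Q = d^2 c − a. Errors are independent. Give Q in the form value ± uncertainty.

2100 ± 1180

Let p = d^2·c = 5020. δp/p = √((2·δd/d)² + (1·δc/c)²) = √(0.0518 + 0.000320) = 0.228, so δp = 1150.
Q = p − a: δQ = √(δp² + δa²) = √(1.31e+06 + 67600) = 1180
Q = 2100.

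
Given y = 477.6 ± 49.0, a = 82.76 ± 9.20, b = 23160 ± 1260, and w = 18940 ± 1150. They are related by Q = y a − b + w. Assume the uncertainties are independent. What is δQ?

6220

Let p = y·a = 39530. δp/p = √((1·δy/y)² + (1·δa/a)²) = √(0.0105 + 0.0124) = 0.151, so δp = 5980.
Q = p − b + w: δQ = √(δp² + δb² + δw²) = √(3.58e+07 + 1.59e+06 + 1.32e+06) = 6220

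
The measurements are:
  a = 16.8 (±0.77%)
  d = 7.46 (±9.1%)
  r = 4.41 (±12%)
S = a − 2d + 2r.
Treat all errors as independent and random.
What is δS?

Absolute uncertainties add in quadrature for a linear combination:
  (δa)² = 0.0167;  (2·δd)² = 1.84;  (2·δr)² = 1.12
δS = √(2.98) = 1.73

1.73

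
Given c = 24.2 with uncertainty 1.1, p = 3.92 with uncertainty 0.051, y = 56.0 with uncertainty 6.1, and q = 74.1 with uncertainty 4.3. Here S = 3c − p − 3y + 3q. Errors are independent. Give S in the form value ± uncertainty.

Absolute uncertainties add in quadrature for a linear combination:
  (3·δc)² = 10.9;  (δp)² = 0.00260;  (3·δy)² = 335;  (3·δq)² = 166
δS = √(512) = 22.6
S = 123.

123 ± 22.6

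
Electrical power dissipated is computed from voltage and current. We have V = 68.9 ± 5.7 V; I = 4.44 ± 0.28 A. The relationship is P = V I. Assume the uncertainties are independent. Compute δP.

Since P is a product/quotient, work with relative uncertainties:
  (1·δV/V)² = (1×0.0827)² = 0.00684;  (1·δI/I)² = (1×0.0631)² = 0.00398
δP/P = √(0.0108) = 0.104
P = 306 W, so δP = 0.104 × 306 = 31.8 W.

31.8 W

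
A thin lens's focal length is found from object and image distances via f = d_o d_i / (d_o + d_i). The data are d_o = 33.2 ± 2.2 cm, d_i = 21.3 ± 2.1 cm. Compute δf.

∂f/∂d_o = (d_i/(d_o+d_i))² = 0.153;  ∂f/∂d_i = (d_o/(d_o+d_i))² = 0.371
δf = √((∂f/∂d_o · δd_o)² + (∂f/∂d_i · δd_i)²) = √(0.113 + 0.607) = 0.849 cm

0.849 cm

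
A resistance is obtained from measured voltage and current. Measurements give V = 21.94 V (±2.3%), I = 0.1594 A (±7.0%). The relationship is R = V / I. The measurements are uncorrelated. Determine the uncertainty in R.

Since R is a product/quotient, work with relative uncertainties:
  (1·δV/V)² = (1×0.0230)² = 0.000529;  (-1·δI/I)² = (-1×0.0700)² = 0.00490
δR/R = √(0.00543) = 0.0737
R = 137.6 Ω, so δR = 0.0737 × 137.6 = 10.1 Ω.

10.1 Ω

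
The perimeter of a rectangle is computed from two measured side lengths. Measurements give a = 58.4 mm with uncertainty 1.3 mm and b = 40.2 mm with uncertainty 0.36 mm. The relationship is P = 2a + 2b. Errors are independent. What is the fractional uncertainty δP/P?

0.0137

Absolute uncertainties add in quadrature for a linear combination:
  (2·δa)² = 6.76;  (2·δb)² = 0.518
δP = √(7.28) = 2.70 mm
P = 197 mm, so δP/P = 2.70/197 = 0.0137.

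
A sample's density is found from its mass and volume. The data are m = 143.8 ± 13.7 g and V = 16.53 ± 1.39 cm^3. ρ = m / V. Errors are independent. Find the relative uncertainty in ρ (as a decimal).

0.127

ρ is a product of powers, so relative uncertainties combine in quadrature:
  (1·δm/m)² = (1×0.0953)² = 0.00908;  (-1·δV/V)² = (-1×0.0841)² = 0.00707
δρ/ρ = √(0.0161) = 0.127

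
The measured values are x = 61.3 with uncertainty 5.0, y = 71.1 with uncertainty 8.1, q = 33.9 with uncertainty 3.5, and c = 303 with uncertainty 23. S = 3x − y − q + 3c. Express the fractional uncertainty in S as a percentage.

7.20%

Absolute uncertainties add in quadrature for a linear combination:
  (3·δx)² = 225;  (δy)² = 65.6;  (δq)² = 12.2;  (3·δc)² = 4760
δS = √(5060) = 71.2
S = 988, so δS/S = 71.2/988 = 0.0720.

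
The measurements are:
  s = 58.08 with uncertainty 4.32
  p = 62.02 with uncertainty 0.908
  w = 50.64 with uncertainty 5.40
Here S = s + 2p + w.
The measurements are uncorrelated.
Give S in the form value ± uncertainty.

232.8 ± 7.15

Sums and differences: (δS)² = Σ (cᵢ δxᵢ)².
  (δs)² = 18.7;  (2·δp)² = 3.30;  (δw)² = 29.2
δS = √(51.1) = 7.15
S = 232.8.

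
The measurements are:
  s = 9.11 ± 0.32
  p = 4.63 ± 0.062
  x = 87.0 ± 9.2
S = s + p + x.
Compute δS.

9.21

S is a linear combination, so absolute uncertainties add in quadrature:
  (δs)² = 0.102;  (δp)² = 0.00384;  (δx)² = 84.6
δS = √(84.7) = 9.21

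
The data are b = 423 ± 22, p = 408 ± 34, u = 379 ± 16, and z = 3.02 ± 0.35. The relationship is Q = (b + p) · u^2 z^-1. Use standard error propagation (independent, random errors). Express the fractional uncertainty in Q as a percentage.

15.1%

Let w = b + p = 831. δw = √(δb² + δp²) = √(484 + 1160) = 40.5, so δw/w = 0.0487.
Q is then a monomial in w, u, z:
δQ/Q = √((δw/w)² + (2·δu/u)² + (-1·δz/z)²) = √(0.00237 + 0.00713 + 0.0134) = 0.151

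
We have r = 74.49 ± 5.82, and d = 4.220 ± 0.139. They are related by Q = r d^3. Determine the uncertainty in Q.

705

For a monomial Q ∝ r, d^3, fractional errors add in quadrature:
  (1·δr/r)² = (1×0.0781)² = 0.00610;  (3·δd/d)² = (3×0.0329)² = 0.00976
δQ/Q = √(0.0159) = 0.126
Q = 5598, so δQ = 0.126 × 5598 = 705.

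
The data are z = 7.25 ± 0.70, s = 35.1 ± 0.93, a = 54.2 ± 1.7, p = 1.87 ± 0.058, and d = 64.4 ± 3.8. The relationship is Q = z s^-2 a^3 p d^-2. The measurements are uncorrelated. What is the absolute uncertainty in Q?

0.0800

For a monomial Q ∝ z, s^-2, a^3, p, d^-2, fractional errors add in quadrature:
  (1·δz/z)² = (1×0.0966)² = 0.00932;  (-2·δs/s)² = (-2×0.0265)² = 0.00281;  (3·δa/a)² = (3×0.0314)² = 0.00885;  (1·δp/p)² = (1×0.0310)² = 0.000962;  (-2·δd/d)² = (-2×0.0590)² = 0.0139
δQ/Q = √(0.0359) = 0.189
Q = 0.422, so δQ = 0.189 × 0.422 = 0.0800.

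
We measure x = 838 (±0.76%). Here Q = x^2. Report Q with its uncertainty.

Q ∝ x^2, so δQ/Q = |2| · δx/x = 2 × 0.00760 = 0.0152.
Q = 7.02e+05, so δQ = 0.0152 × 7.02e+05 = 10700.

(7.02 ± 0.107) × 10^5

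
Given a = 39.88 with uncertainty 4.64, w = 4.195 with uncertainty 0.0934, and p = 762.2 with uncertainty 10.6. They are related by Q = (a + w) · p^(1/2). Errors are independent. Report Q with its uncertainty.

Let u = a + w = 44.08. δu = √(δa² + δw²) = √(21.5 + 0.00872) = 4.64, so δu/u = 0.105.
Q is then a monomial in u, p:
δQ/Q = √((δu/u)² + (½·δp/p)²) = √(0.0111 + 4.84e-05) = 0.106
Q = 1217, so δQ = 0.106 × 1217 = 128.

1217 ± 128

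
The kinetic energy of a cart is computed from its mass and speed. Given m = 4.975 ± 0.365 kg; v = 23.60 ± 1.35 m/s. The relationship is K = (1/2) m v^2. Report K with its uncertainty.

1385 ± 188 J

Each factor contributes (exponent × relative error)² to (δK/K)²:
  (1·δm/m)² = (1×0.0734)² = 0.00538;  (2·δv/v)² = (2×0.0572)² = 0.0131
δK/K = √(0.0185) = 0.136
K = 1385 J, so δK = 0.136 × 1385 = 188 J.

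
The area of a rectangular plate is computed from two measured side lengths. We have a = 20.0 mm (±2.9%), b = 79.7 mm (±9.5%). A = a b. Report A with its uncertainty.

Since A is a product/quotient, work with relative uncertainties:
  (1·δa/a)² = (1×0.0290)² = 0.000841;  (1·δb/b)² = (1×0.0950)² = 0.00903
δA/A = √(0.00987) = 0.0993
A = 1590 mm^2, so δA = 0.0993 × 1590 = 158 mm^2.

1590 ± 158 mm^2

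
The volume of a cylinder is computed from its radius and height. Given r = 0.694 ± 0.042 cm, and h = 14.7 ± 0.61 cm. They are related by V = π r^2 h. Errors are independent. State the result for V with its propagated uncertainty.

22.2 ± 2.85 cm^3

For a monomial V ∝ r^2, h, fractional errors add in quadrature:
  (2·δr/r)² = (2×0.0605)² = 0.0147;  (1·δh/h)² = (1×0.0415)² = 0.00172
δV/V = √(0.0164) = 0.128
V = 22.2 cm^3, so δV = 0.128 × 22.2 = 2.85 cm^3.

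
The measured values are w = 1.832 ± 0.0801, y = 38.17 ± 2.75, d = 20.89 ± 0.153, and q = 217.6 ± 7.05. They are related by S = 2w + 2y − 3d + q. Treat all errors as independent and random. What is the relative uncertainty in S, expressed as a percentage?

Sums and differences: (δS)² = Σ (cᵢ δxᵢ)².
  (2·δw)² = 0.0257;  (2·δy)² = 30.2;  (3·δd)² = 0.211;  (δq)² = 49.7
δS = √(80.2) = 8.95
S = 234.9, so δS/S = 8.95/234.9 = 0.0381.

3.81%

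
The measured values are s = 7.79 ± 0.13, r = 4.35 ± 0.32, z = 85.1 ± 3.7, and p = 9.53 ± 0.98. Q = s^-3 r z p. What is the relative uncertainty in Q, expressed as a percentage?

For a monomial Q ∝ s^-3, r, z, p, fractional errors add in quadrature:
  (-3·δs/s)² = (-3×0.0167)² = 0.00251;  (1·δr/r)² = (1×0.0736)² = 0.00541;  (1·δz/z)² = (1×0.0435)² = 0.00189;  (1·δp/p)² = (1×0.103)² = 0.0106
δQ/Q = √(0.0204) = 0.143

14.3%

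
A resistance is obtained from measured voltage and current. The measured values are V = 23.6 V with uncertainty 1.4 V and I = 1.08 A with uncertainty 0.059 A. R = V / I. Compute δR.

For a monomial R ∝ V, I^-1, fractional errors add in quadrature:
  (1·δV/V)² = (1×0.0593)² = 0.00352;  (-1·δI/I)² = (-1×0.0546)² = 0.00298
δR/R = √(0.00650) = 0.0806
R = 21.9 Ω, so δR = 0.0806 × 21.9 = 1.76 Ω.

1.76 Ω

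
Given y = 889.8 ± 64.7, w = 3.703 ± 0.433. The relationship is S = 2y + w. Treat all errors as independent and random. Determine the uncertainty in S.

Sums and differences: (δS)² = Σ (cᵢ δxᵢ)².
  (2·δy)² = 16700;  (δw)² = 0.187
δS = √(16700) = 129

129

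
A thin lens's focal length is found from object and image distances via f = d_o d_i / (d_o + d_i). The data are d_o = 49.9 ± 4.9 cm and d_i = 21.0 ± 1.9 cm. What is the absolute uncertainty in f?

∂f/∂d_o = (d_i/(d_o+d_i))² = 0.0877;  ∂f/∂d_i = (d_o/(d_o+d_i))² = 0.495
δf = √((∂f/∂d_o · δd_o)² + (∂f/∂d_i · δd_i)²) = √(0.185 + 0.886) = 1.03 cm

1.03 cm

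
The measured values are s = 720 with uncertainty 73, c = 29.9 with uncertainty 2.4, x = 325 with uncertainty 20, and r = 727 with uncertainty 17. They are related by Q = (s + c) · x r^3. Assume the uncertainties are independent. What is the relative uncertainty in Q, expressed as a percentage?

Let u = s + c = 750. δu = √(δs² + δc²) = √(5330 + 5.76) = 73.0, so δu/u = 0.0974.
Q is then a monomial in u, x, r:
δQ/Q = √((δu/u)² + (1·δx/x)² + (3·δr/r)²) = √(0.00949 + 0.00379 + 0.00492) = 0.135

13.5%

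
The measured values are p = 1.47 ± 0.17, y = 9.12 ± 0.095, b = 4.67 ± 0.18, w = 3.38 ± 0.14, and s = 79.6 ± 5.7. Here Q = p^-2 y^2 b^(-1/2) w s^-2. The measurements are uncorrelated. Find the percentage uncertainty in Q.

Relative error in a monomial: (δQ/Q)² = Σ (nᵢ · δxᵢ/xᵢ)².
  (-2·δp/p)² = (-2×0.116)² = 0.0535;  (2·δy/y)² = (2×0.0104)² = 0.000434;  (−½·δb/b)² = (-0.5×0.0385)² = 0.000371;  (1·δw/w)² = (1×0.0414)² = 0.00172;  (-2·δs/s)² = (-2×0.0716)² = 0.0205
δQ/Q = √(0.0765) = 0.277

27.7%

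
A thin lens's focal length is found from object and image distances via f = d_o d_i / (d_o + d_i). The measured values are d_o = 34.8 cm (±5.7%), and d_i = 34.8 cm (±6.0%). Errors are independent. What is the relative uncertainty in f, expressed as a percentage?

4.14%

∂f/∂d_o = (d_i/(d_o+d_i))² = 0.250;  ∂f/∂d_i = (d_o/(d_o+d_i))² = 0.250
δf = √((∂f/∂d_o · δd_o)² + (∂f/∂d_i · δd_i)²) = √(0.246 + 0.272) = 0.720 cm
f = 17.4 cm, so δf/f = 0.720/17.4 = 0.0414.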